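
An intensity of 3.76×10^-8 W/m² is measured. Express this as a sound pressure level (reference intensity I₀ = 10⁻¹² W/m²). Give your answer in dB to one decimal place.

L = 10·log₁₀(I/I₀) = 10·log₁₀(3.76×10^-8/10⁻¹²) = 10·log₁₀(3.76×10^4).
L = 10·(0.5752 + 4) = 45.75 dB.

45.8 dB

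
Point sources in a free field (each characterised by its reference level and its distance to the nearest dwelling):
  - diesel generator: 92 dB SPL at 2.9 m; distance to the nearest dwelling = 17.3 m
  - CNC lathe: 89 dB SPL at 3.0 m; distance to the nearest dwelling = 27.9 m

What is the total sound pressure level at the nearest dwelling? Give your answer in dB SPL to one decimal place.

77.3 dB SPL

First find each source's level at the receiver (point-source: −20·log₁₀(r/r_ref)), then combine on an intensity basis.
diesel generator: 92 − 20·log₁₀(17.3/2.9) = 92 − 15.51 = 76.49 dB SPL.
CNC lathe: 89 − 20·log₁₀(27.9/3.0) = 89 − 19.37 = 69.63 dB SPL.
Σ 10^(L/10) = 5.372e+07 → L_total = 10·log₁₀(5.372e+07) = 77.30 dB SPL.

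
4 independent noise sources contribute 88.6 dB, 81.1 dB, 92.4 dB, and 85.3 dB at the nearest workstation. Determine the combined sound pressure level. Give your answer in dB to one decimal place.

94.7 dB

Incoherent sources combine by intensity addition: L_total = 10·log₁₀(Σ 10^(L_i/10)).
Σ 10^(L/10) = 10^(88.6/10) + 10^(81.1/10) + 10^(92.4/10) + 10^(85.3/10) = 2.930e+09.
L_total = 10·log₁₀(2.930e+09) = 94.67 dB.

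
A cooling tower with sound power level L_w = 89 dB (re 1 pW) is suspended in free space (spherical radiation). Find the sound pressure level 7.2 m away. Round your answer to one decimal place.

60.9 dB

Free-field spherical radiation: L_p = L_w − 10·log₁₀(4π·r²), r = 7.2 m.
4π·r² = 651.4 m², 10·log₁₀ of that is 28.139 dB.
L_p = 89 − 28.139 = 60.86 dB.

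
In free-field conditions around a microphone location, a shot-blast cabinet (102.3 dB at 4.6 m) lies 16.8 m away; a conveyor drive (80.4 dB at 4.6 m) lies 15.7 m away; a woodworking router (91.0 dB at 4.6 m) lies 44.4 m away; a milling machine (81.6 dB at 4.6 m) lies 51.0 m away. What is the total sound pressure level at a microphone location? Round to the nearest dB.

First find each source's level at the receiver (point-source: −20·log₁₀(r/r_ref)), then combine on an intensity basis.
shot-blast cabinet: 102.3 − 20·log₁₀(16.8/4.6) = 102.3 − 11.25 = 91.05 dB.
conveyor drive: 80.4 − 20·log₁₀(15.7/4.6) = 80.4 − 10.66 = 69.74 dB.
woodworking router: 91.0 − 20·log₁₀(44.4/4.6) = 91.0 − 19.69 = 71.31 dB.
milling machine: 81.6 − 20·log₁₀(51.0/4.6) = 81.6 − 20.90 = 60.70 dB.
Σ 10^(L/10) = 1.297e+09 → L_total = 10·log₁₀(1.297e+09) = 91.13 dB.

91 dB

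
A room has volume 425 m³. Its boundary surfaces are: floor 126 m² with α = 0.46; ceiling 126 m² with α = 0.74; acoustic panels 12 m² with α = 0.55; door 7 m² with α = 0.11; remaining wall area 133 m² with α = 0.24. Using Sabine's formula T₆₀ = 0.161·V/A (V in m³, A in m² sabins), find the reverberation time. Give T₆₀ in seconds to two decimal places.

0.36 s

Total absorption A = 126·0.46 + 126·0.74 + 12·0.55 + 7·0.11 + 133·0.24 = 190.49 m² sabins.
T₆₀ = 0.161 × 425 / 190.49 = 0.359 s.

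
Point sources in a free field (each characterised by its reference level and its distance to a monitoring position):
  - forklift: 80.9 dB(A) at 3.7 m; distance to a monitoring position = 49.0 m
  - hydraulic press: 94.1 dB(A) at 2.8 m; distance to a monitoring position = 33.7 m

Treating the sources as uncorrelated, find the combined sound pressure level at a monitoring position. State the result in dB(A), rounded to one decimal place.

First find each source's level at the receiver (point-source: −20·log₁₀(r/r_ref)), then combine on an intensity basis.
forklift: 80.9 − 20·log₁₀(49.0/3.7) = 80.9 − 22.44 = 58.46 dB(A).
hydraulic press: 94.1 − 20·log₁₀(33.7/2.8) = 94.1 − 21.61 = 72.49 dB(A).
Σ 10^(L/10) = 1.845e+07 → L_total = 10·log₁₀(1.845e+07) = 72.66 dB(A).

72.7 dB(A)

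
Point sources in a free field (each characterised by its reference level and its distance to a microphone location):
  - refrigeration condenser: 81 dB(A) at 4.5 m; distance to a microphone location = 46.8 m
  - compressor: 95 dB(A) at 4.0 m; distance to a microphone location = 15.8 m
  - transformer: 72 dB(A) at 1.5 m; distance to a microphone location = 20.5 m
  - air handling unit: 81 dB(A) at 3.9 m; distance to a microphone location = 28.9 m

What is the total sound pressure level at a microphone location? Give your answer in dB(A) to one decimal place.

83.1 dB(A)

First find each source's level at the receiver (point-source: −20·log₁₀(r/r_ref)), then combine on an intensity basis.
refrigeration condenser: 81 − 20·log₁₀(46.8/4.5) = 81 − 20.34 = 60.66 dB(A).
compressor: 95 − 20·log₁₀(15.8/4.0) = 95 − 11.93 = 83.07 dB(A).
transformer: 72 − 20·log₁₀(20.5/1.5) = 72 − 22.71 = 49.29 dB(A).
air handling unit: 81 − 20·log₁₀(28.9/3.9) = 81 − 17.40 = 63.60 dB(A).
Σ 10^(L/10) = 2.062e+08 → L_total = 10·log₁₀(2.062e+08) = 83.14 dB(A).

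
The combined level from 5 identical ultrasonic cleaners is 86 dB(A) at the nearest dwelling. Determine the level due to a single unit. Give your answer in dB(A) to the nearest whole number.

For N identical incoherent sources L_total = L₁ + 10·log₁₀ N, so L₁ = 86 − 10·log₁₀(5) = 86 − 6.990.

79 dB(A)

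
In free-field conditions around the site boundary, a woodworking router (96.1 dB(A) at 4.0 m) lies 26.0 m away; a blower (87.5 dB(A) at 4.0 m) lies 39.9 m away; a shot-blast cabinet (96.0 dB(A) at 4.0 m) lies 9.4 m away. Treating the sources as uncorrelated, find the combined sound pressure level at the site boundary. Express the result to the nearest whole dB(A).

Apply inverse-square spreading to bring every level to the receiver, then sum 10^(L/10).
woodworking router: 96.1 − 20·log₁₀(26.0/4.0) = 96.1 − 16.26 = 79.84 dB(A).
blower: 87.5 − 20·log₁₀(39.9/4.0) = 87.5 − 19.98 = 67.52 dB(A).
shot-blast cabinet: 96.0 − 20·log₁₀(9.4/4.0) = 96.0 − 7.42 = 88.58 dB(A).
Σ 10^(L/10) = 8.230e+08 → L_total = 10·log₁₀(8.230e+08) = 89.15 dB(A).

89 dB(A)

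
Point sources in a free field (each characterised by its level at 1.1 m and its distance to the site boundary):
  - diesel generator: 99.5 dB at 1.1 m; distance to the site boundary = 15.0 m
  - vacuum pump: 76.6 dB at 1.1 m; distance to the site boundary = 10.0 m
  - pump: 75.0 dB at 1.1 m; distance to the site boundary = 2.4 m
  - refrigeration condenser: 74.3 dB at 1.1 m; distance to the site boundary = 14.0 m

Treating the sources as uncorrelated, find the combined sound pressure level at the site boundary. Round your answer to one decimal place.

Apply inverse-square spreading to bring every level to the receiver, then sum 10^(L/10).
diesel generator: 99.5 − 20·log₁₀(15.0/1.1) = 99.5 − 22.69 = 76.81 dB.
vacuum pump: 76.6 − 20·log₁₀(10.0/1.1) = 76.6 − 19.17 = 57.43 dB.
pump: 75.0 − 20·log₁₀(2.4/1.1) = 75.0 − 6.78 = 68.22 dB.
refrigeration condenser: 74.3 − 20·log₁₀(14.0/1.1) = 74.3 − 22.09 = 52.21 dB.
Σ 10^(L/10) = 5.529e+07 → L_total = 10·log₁₀(5.529e+07) = 77.43 dB.

77.4 dB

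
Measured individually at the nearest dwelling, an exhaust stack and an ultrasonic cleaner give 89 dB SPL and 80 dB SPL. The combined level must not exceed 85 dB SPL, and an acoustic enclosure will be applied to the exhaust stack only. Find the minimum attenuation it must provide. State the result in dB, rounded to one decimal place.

5.7 dB

Fixed contribution from the other source: Σ 10^(L/10) = 10^(80/10) = 1.000e+08 (80.00 dB SPL).
To meet 85 dB SPL overall, the treated exhaust stack may contribute at most 10^(85/10) − 1.000e+08 = 2.162e+08, i.e. 83.35 dB SPL.
Required insertion loss = 89 − 83.35 = 5.65 dB.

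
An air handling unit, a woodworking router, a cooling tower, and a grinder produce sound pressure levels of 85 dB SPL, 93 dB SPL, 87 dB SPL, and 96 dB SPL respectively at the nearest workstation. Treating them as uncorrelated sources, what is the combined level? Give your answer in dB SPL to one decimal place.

For uncorrelated sources the intensities add, so convert each level to linear form, sum, and take 10·log₁₀ of the total.
Σ 10^(L/10) = 10^(85/10) + 10^(93/10) + 10^(87/10) + 10^(96/10) = 6.794e+09.
L_total = 10·log₁₀(6.794e+09) = 98.32 dB SPL.

98.3 dB SPL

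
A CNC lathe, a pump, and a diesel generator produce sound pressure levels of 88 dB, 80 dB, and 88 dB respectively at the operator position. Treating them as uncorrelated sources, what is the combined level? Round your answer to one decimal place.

91.3 dB

Incoherent sources combine by intensity addition: L_total = 10·log₁₀(Σ 10^(L_i/10)).
Σ 10^(L/10) = 10^(88/10) + 10^(80/10) + 10^(88/10) = 1.362e+09.
L_total = 10·log₁₀(1.362e+09) = 91.34 dB.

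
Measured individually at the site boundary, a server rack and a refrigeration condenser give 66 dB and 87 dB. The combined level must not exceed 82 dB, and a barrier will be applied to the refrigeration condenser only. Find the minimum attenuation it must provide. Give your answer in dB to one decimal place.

5.1 dB

Everything except the refrigeration condenser sums to 10^(66/10) = 3.981e+06 in linear terms, 66.00 dB.
To meet 82 dB overall, the treated refrigeration condenser may contribute at most 10^(82/10) − 3.981e+06 = 1.545e+08, i.e. 81.89 dB.
So the refrigeration condenser must be reduced from 87 to 81.89 dB: IL = 5.11 dB.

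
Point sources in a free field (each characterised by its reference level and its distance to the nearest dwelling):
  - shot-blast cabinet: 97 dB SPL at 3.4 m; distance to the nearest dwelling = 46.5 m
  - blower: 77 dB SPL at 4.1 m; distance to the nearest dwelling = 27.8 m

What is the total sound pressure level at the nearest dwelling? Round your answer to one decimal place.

74.5 dB SPL

Propagate each source to the receiver with L = L_ref − 20·log₁₀(r/r_ref), then add intensities.
shot-blast cabinet: 97 − 20·log₁₀(46.5/3.4) = 97 − 22.72 = 74.28 dB SPL.
blower: 77 − 20·log₁₀(27.8/4.1) = 77 − 16.63 = 60.37 dB SPL.
Σ 10^(L/10) = 2.789e+07 → L_total = 10·log₁₀(2.789e+07) = 74.45 dB SPL.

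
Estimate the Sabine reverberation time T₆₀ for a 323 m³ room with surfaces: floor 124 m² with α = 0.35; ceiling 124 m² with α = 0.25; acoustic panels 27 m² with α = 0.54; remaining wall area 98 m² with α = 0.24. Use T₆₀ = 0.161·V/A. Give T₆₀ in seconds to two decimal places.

0.46 s

Summing Sᵢαᵢ: 124·0.35 + 124·0.25 + 27·0.54 + 98·0.24 = 112.50 m².
T₆₀ = 0.161·V/A = 0.161·323/112.50 = 0.462 s.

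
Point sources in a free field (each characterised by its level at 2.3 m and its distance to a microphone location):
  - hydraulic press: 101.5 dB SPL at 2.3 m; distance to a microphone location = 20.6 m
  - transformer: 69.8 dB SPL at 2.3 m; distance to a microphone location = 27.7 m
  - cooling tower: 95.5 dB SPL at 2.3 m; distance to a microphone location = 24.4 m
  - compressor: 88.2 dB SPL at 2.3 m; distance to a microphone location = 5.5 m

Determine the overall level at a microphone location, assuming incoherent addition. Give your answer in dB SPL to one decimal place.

First find each source's level at the receiver (point-source: −20·log₁₀(r/r_ref)), then combine on an intensity basis.
hydraulic press: 101.5 − 20·log₁₀(20.6/2.3) = 101.5 − 19.04 = 82.46 dB SPL.
transformer: 69.8 − 20·log₁₀(27.7/2.3) = 69.8 − 21.62 = 48.18 dB SPL.
cooling tower: 95.5 − 20·log₁₀(24.4/2.3) = 95.5 − 20.51 = 74.99 dB SPL.
compressor: 88.2 − 20·log₁₀(5.5/2.3) = 88.2 − 7.57 = 80.63 dB SPL.
Σ 10^(L/10) = 3.232e+08 → L_total = 10·log₁₀(3.232e+08) = 85.09 dB SPL.

85.1 dB SPL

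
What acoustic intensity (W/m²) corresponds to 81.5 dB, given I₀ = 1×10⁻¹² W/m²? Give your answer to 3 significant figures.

0.000141 W/m²

I/I₀ = 10^(81.5/10) = 1.413e+08, so I = 1.413e+08 × 10⁻¹² W/m².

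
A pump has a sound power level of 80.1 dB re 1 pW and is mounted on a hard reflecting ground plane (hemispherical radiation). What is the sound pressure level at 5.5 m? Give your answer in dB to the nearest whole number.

L_p = L_w − 10·log₁₀(2π·r²) with r = 5.5 m.
2π·r² = 190.1 m², 10·log₁₀ of that is 22.789 dB.
L_p = 80.1 − 22.789 = 57.31 dB.

57 dB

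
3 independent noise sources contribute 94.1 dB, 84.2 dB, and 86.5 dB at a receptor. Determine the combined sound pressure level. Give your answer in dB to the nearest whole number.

For uncorrelated sources the intensities add, so convert each level to linear form, sum, and take 10·log₁₀ of the total.
Σ 10^(L/10) = 10^(94.1/10) + 10^(84.2/10) + 10^(86.5/10) = 3.280e+09.
L_total = 10·log₁₀(3.280e+09) = 95.16 dB.

95 dB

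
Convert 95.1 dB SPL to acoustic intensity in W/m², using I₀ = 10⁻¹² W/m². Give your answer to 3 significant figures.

I/I₀ = 10^(95.1/10) = 3.236e+09, so I = 3.236e+09 × 10⁻¹² W/m².

0.00324 W/m²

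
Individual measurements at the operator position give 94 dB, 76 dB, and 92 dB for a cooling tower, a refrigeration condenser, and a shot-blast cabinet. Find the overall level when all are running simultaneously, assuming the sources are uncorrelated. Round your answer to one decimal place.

96.2 dB

For uncorrelated sources the intensities add, so convert each level to linear form, sum, and take 10·log₁₀ of the total.
Σ 10^(L/10) = 10^(94/10) + 10^(76/10) + 10^(92/10) = 4.137e+09.
L_total = 10·log₁₀(4.137e+09) = 96.17 dB.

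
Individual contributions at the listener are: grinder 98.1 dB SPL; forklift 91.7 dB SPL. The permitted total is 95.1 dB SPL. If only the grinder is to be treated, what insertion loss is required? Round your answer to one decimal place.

5.7 dB

The untreated sources together contribute 10^(91.7/10) = 1.479e+09, i.e. 91.70 dB SPL.
To meet 95.1 dB SPL overall, the treated grinder may contribute at most 10^(95.1/10) − 1.479e+09 = 1.757e+09, i.e. 92.45 dB SPL.
Required insertion loss = 98.1 − 92.45 = 5.65 dB.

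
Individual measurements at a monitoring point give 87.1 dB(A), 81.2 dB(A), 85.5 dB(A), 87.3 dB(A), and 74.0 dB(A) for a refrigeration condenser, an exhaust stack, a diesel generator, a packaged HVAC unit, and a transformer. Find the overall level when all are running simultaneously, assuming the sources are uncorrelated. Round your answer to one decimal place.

91.9 dB(A)

For uncorrelated sources the intensities add, so convert each level to linear form, sum, and take 10·log₁₀ of the total.
Σ 10^(L/10) = 10^(87.1/10) + 10^(81.2/10) + 10^(85.5/10) + 10^(87.3/10) + 10^(74.0/10) = 1.562e+09.
L_total = 10·log₁₀(1.562e+09) = 91.94 dB(A).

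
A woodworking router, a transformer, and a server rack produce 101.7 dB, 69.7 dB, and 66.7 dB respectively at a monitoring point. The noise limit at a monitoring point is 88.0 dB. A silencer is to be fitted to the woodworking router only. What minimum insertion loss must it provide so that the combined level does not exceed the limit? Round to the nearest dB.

Fixed contribution from the other sources: Σ 10^(L/10) = 10^(69.7/10) + 10^(66.7/10) = 1.401e+07 (71.46 dB).
To meet 88.0 dB overall, the treated woodworking router may contribute at most 10^(88.0/10) − 1.401e+07 = 6.169e+08, i.e. 87.90 dB.
Required insertion loss = 101.7 − 87.90 = 13.80 dB.

14 dB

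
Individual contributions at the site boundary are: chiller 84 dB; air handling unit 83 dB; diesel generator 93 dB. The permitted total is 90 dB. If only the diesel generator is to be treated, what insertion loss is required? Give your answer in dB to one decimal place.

Fixed contribution from the other sources: Σ 10^(L/10) = 10^(84/10) + 10^(83/10) = 4.507e+08 (86.54 dB).
To meet 90 dB overall, the treated diesel generator may contribute at most 10^(90/10) − 4.507e+08 = 5.493e+08, i.e. 87.40 dB.
Required insertion loss = 93 − 87.40 = 5.60 dB.

5.6 dB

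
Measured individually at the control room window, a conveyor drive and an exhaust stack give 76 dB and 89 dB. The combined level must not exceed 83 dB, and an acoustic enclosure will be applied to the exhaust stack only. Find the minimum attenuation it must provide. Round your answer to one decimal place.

7.0 dB

Everything except the exhaust stack sums to 10^(76/10) = 3.981e+07 in linear terms, 76.00 dB.
To meet 83 dB overall, the treated exhaust stack may contribute at most 10^(83/10) − 3.981e+07 = 1.597e+08, i.e. 82.03 dB.
So the exhaust stack must be reduced from 89 to 82.03 dB: IL = 6.97 dB.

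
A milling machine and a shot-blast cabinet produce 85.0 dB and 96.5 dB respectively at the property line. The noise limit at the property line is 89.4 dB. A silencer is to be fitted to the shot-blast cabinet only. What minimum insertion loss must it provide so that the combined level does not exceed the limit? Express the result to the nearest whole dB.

Fixed contribution from the other source: Σ 10^(L/10) = 10^(85.0/10) = 3.162e+08 (85.00 dB).
The limit corresponds to 10^(89.4/10) = 8.710e+08; subtracting the fixed part leaves 5.547e+08 for the shot-blast cabinet, i.e. 87.44 dB.
Required insertion loss = 96.5 − 87.44 = 9.06 dB.

9 dB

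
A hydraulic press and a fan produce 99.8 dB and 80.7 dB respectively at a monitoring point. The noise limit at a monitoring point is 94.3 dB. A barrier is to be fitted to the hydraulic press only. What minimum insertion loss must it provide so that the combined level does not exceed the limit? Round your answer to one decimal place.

Everything except the hydraulic press sums to 10^(80.7/10) = 1.175e+08 in linear terms, 80.70 dB.
To meet 94.3 dB overall, the treated hydraulic press may contribute at most 10^(94.3/10) − 1.175e+08 = 2.574e+09, i.e. 94.11 dB.
So the hydraulic press must be reduced from 99.8 to 94.11 dB: IL = 5.69 dB.

5.7 dB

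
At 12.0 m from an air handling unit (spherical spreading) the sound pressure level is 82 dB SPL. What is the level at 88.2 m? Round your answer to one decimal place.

For a point source, L₂ = L₁ − 20·log₁₀(r₂/r₁).
L₂ = 82 − 20·log₁₀(88.2/12.0) = 82 − 17.326 = 64.67 dB SPL.

64.7 dB SPL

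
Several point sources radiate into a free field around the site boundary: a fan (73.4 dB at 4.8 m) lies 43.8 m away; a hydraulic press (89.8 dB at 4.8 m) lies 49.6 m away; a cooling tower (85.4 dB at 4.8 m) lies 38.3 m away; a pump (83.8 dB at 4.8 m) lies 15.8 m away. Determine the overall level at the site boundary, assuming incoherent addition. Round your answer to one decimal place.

75.7 dB

First find each source's level at the receiver (point-source: −20·log₁₀(r/r_ref)), then combine on an intensity basis.
fan: 73.4 − 20·log₁₀(43.8/4.8) = 73.4 − 19.20 = 54.20 dB.
hydraulic press: 89.8 − 20·log₁₀(49.6/4.8) = 89.8 − 20.28 = 69.52 dB.
cooling tower: 85.4 − 20·log₁₀(38.3/4.8) = 85.4 − 18.04 = 67.36 dB.
pump: 83.8 − 20·log₁₀(15.8/4.8) = 83.8 − 10.35 = 73.45 dB.
Σ 10^(L/10) = 3.679e+07 → L_total = 10·log₁₀(3.679e+07) = 75.66 dB.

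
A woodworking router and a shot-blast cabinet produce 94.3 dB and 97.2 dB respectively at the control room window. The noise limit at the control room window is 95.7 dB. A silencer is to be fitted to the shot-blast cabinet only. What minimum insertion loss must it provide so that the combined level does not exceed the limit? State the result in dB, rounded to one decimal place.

The untreated sources together contribute 10^(94.3/10) = 2.692e+09, i.e. 94.30 dB.
The limit corresponds to 10^(95.7/10) = 3.715e+09; subtracting the fixed part leaves 1.024e+09 for the shot-blast cabinet, i.e. 90.10 dB.
Required insertion loss = 97.2 − 90.10 = 7.10 dB.

7.1 dB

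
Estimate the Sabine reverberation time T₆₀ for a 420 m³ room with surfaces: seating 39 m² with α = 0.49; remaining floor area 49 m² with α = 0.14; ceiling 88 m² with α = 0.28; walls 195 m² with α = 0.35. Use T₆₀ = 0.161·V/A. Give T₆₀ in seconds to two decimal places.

0.57 s

A = Σ Sᵢαᵢ = 39·0.49 + 49·0.14 + 88·0.28 + 195·0.35 = 118.86 m².
T₆₀ = 0.161·V/A = 0.161·420/118.86 = 0.569 s.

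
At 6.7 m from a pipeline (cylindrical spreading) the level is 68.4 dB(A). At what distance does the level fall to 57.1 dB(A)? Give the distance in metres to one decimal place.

The 11.3 dB drop corresponds to a distance ratio of 10^(11.3/10) for a line source.
r₂ = 6.7·10^((68.4−57.1)/10) = 6.7·10^(11.3/10) = 90.38 m.

90.4 m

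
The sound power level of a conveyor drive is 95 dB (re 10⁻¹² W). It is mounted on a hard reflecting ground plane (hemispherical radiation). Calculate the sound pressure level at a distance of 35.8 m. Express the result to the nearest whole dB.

56 dB

Free-field hemispherical radiation: L_p = L_w − 10·log₁₀(2π·r²), r = 35.8 m.
2π·r² = 8053 m², 10·log₁₀ of that is 39.059 dB.
L_p = 95 − 39.059 = 55.94 dB.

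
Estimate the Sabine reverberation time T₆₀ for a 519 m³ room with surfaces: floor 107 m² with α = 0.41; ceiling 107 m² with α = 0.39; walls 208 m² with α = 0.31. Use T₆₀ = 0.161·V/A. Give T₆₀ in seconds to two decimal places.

Summing Sᵢαᵢ: 107·0.41 + 107·0.39 + 208·0.31 = 150.08 m².
T₆₀ = 0.161 × 519 / 150.08 = 0.557 s.

0.56 s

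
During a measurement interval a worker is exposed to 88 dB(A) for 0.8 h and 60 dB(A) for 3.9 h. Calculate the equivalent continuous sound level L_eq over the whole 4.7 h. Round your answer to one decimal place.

80.3 dB(A)

The energy average is taken in the linear domain: L_eq = 10·log₁₀[(Σ tᵢ·10^(Lᵢ/10))/T], T = 4.7 h.
Σ tᵢ·10^(Lᵢ/10) = 0.8·10^(88/10) + 3.9·10^(60/10) = 5.087e+08.
L_eq = 10·log₁₀(5.087e+08/4.7) = 80.34 dB(A).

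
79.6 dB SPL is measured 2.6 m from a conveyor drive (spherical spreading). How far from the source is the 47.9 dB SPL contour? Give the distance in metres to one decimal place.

The 31.7 dB drop corresponds to a distance ratio of 10^(31.7/20) for a point source.
r₂ = 2.6·10^((79.6−47.9)/20) = 2.6·10^(31.7/20) = 99.99 m.

100.0 m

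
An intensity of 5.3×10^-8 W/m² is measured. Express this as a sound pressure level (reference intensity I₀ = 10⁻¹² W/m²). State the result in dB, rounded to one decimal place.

47.2 dB

Dividing by I₀ shifts the exponent by 12: I/I₀ = 5.3×10^4.
L = 10·(0.7243 + 4) = 47.24 dB.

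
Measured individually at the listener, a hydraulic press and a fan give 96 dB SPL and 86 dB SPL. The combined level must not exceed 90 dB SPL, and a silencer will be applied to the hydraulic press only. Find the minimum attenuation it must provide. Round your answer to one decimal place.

8.2 dB

Everything except the hydraulic press sums to 10^(86/10) = 3.981e+08 in linear terms, 86.00 dB SPL.
To meet 90 dB SPL overall, the treated hydraulic press may contribute at most 10^(90/10) − 3.981e+08 = 6.019e+08, i.e. 87.80 dB SPL.
Required insertion loss = 96 − 87.80 = 8.20 dB.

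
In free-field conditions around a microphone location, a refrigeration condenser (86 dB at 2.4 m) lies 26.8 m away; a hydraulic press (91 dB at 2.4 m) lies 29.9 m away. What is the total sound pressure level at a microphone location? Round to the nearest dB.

71 dB

Propagate each source to the receiver with L = L_ref − 20·log₁₀(r/r_ref), then add intensities.
refrigeration condenser: 86 − 20·log₁₀(26.8/2.4) = 86 − 20.96 = 65.04 dB.
hydraulic press: 91 − 20·log₁₀(29.9/2.4) = 91 − 21.91 = 69.09 dB.
Σ 10^(L/10) = 1.130e+07 → L_total = 10·log₁₀(1.130e+07) = 70.53 dB.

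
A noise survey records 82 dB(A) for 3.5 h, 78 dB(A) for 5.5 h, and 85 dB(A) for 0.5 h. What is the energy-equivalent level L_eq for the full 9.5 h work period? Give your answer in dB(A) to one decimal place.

80.5 dB(A)

The energy average is taken in the linear domain: L_eq = 10·log₁₀[(Σ tᵢ·10^(Lᵢ/10))/T], T = 9.5 h.
Σ tᵢ·10^(Lᵢ/10) = 3.5·10^(82/10) + 5.5·10^(78/10) + 0.5·10^(85/10) = 1.060e+09.
L_eq = 10·log₁₀(1.060e+09/9.5) = 80.48 dB(A).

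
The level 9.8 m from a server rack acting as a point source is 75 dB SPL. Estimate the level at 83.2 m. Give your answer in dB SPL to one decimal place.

Point-source attenuation: ΔL = 20·log₁₀(r₂/r₁) = 20·log₁₀(83.2/9.8) = 18.578 dB.
L₂ = 75 − 20·log₁₀(83.2/9.8) = 75 − 18.578 = 56.42 dB SPL.

56.4 dB SPL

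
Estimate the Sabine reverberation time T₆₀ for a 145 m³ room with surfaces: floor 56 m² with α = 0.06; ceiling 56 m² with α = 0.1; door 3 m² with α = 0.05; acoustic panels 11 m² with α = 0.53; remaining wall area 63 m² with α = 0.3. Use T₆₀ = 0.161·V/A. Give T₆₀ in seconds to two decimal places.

Summing Sᵢαᵢ: 56·0.06 + 56·0.1 + 3·0.05 + 11·0.53 + 63·0.3 = 33.84 m².
T₆₀ = 0.161 × 145 / 33.84 = 0.690 s.

0.69 s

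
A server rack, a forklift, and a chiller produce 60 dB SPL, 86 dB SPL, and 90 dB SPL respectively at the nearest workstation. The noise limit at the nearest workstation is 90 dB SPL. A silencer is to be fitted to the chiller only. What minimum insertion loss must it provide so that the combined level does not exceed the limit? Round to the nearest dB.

Fixed contribution from the other sources: Σ 10^(L/10) = 10^(60/10) + 10^(86/10) = 3.991e+08 (86.01 dB SPL).
The limit corresponds to 10^(90/10) = 1.000e+09; subtracting the fixed part leaves 6.009e+08 for the chiller, i.e. 87.79 dB SPL.
Required insertion loss = 90 − 87.79 = 2.21 dB.

2 dB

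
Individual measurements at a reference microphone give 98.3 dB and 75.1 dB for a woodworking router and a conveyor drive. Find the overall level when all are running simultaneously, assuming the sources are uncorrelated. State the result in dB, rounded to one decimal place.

For uncorrelated sources the intensities add, so convert each level to linear form, sum, and take 10·log₁₀ of the total.
Σ 10^(L/10) = 10^(98.3/10) + 10^(75.1/10) = 6.793e+09.
L_total = 10·log₁₀(6.793e+09) = 98.32 dB.

98.3 dB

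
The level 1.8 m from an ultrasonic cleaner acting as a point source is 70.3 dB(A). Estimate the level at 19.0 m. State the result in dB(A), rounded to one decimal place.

49.8 dB(A)

Spherical spreading from a point source gives a 20·log₁₀(r₂/r₁) drop.
L₂ = 70.3 − 20·log₁₀(19.0/1.8) = 70.3 − 20.470 = 49.83 dB(A).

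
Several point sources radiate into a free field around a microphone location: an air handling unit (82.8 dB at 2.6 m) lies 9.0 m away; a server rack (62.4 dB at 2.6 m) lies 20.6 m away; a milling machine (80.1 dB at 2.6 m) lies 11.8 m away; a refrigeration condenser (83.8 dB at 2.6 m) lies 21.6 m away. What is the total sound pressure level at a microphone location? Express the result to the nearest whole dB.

74 dB

First find each source's level at the receiver (point-source: −20·log₁₀(r/r_ref)), then combine on an intensity basis.
air handling unit: 82.8 − 20·log₁₀(9.0/2.6) = 82.8 − 10.79 = 72.01 dB.
server rack: 62.4 − 20·log₁₀(20.6/2.6) = 62.4 − 17.98 = 44.42 dB.
milling machine: 80.1 − 20·log₁₀(11.8/2.6) = 80.1 − 13.14 = 66.96 dB.
refrigeration condenser: 83.8 − 20·log₁₀(21.6/2.6) = 83.8 − 18.39 = 65.41 dB.
Σ 10^(L/10) = 2.437e+07 → L_total = 10·log₁₀(2.437e+07) = 73.87 dB.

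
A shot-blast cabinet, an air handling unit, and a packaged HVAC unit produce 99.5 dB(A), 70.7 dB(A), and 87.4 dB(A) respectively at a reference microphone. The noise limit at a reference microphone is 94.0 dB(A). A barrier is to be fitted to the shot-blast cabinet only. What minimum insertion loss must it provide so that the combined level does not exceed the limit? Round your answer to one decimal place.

6.6 dB

Fixed contribution from the other sources: Σ 10^(L/10) = 10^(70.7/10) + 10^(87.4/10) = 5.613e+08 (87.49 dB(A)).
To meet 94.0 dB(A) overall, the treated shot-blast cabinet may contribute at most 10^(94.0/10) − 5.613e+08 = 1.951e+09, i.e. 92.90 dB(A).
So the shot-blast cabinet must be reduced from 99.5 to 92.90 dB(A): IL = 6.60 dB.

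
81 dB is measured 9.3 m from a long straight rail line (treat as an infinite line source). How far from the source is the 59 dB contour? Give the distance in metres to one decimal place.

1474.0 m

Line-source spreading drops the level by 10·log₁₀(r₂/r₁); inverting, r₂/r₁ = 10^(ΔL/10).
r₂ = 9.3·10^((81−59)/10) = 9.3·10^(22.0/10) = 1473.95 m.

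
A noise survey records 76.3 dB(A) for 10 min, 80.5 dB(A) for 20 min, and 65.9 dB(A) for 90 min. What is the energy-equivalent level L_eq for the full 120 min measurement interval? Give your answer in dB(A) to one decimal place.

The energy average is taken in the linear domain: L_eq = 10·log₁₀[(Σ tᵢ·10^(Lᵢ/10))/T], T = 120 min.
Σ tᵢ·10^(Lᵢ/10) = 10·10^(76.3/10) + 20·10^(80.5/10) + 90·10^(65.9/10) = 3.021e+09.
L_eq = 10·log₁₀(3.021e+09/120) = 74.01 dB(A).

74.0 dB(A)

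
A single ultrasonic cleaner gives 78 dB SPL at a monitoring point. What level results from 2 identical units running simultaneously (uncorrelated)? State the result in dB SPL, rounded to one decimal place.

L_total = L₁ + 10·log₁₀ N for N identical incoherent sources.
L_total = 78 + 10·log₁₀(2) = 78 + 3.010 = 81.01 dB SPL.

81.0 dB SPL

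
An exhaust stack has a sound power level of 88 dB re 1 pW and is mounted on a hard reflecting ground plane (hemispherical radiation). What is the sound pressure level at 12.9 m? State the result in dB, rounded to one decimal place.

Free-field hemispherical radiation: L_p = L_w − 10·log₁₀(2π·r²), r = 12.9 m.
2π·r² = 1046 m², 10·log₁₀ of that is 30.194 dB.
L_p = 88 − 30.194 = 57.81 dB.

57.8 dB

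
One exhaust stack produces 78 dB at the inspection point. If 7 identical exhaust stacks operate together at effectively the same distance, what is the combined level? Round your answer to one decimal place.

N identical incoherent sources raise the level by 10·log₁₀ N.
L_total = 78 + 10·log₁₀(7) = 78 + 8.451 = 86.45 dB.

86.5 dB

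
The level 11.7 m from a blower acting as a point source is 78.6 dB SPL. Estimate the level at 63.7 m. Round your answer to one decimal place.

Point-source attenuation: ΔL = 20·log₁₀(r₂/r₁) = 20·log₁₀(63.7/11.7) = 14.719 dB.
L₂ = 78.6 − 20·log₁₀(63.7/11.7) = 78.6 − 14.719 = 63.88 dB SPL.

63.9 dB SPL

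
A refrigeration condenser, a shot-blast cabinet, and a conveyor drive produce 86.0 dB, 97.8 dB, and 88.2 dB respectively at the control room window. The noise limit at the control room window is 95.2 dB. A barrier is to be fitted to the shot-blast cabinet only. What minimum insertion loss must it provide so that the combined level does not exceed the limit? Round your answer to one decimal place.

4.3 dB

Everything except the shot-blast cabinet sums to 10^(86.0/10) + 10^(88.2/10) = 1.059e+09 in linear terms, 90.25 dB.
To meet 95.2 dB overall, the treated shot-blast cabinet may contribute at most 10^(95.2/10) − 1.059e+09 = 2.253e+09, i.e. 93.53 dB.
Required insertion loss = 97.8 − 93.53 = 4.27 dB.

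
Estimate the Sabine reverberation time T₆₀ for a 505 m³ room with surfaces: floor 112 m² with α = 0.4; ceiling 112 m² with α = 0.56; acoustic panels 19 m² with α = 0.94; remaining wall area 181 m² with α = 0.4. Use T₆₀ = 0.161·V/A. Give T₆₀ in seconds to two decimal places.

A = Σ Sᵢαᵢ = 112·0.4 + 112·0.56 + 19·0.94 + 181·0.4 = 197.78 m².
T₆₀ = 0.161·V/A = 0.161·505/197.78 = 0.411 s.

0.41 s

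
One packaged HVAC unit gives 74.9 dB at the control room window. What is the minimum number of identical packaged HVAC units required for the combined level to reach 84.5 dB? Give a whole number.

10

N identical sources give L₁ + 10·log₁₀ N, so require 10·log₁₀ N ≥ 84.5 − 74.9 = 9.6 dB.
N ≥ 10^(9.6/10) = 9.120, so N = 10.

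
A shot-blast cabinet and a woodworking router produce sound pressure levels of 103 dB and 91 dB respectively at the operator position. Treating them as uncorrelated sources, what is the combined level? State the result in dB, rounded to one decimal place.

103.3 dB

For uncorrelated sources the intensities add, so convert each level to linear form, sum, and take 10·log₁₀ of the total.
Σ 10^(L/10) = 10^(103/10) + 10^(91/10) = 2.121e+10.
L_total = 10·log₁₀(2.121e+10) = 103.27 dB.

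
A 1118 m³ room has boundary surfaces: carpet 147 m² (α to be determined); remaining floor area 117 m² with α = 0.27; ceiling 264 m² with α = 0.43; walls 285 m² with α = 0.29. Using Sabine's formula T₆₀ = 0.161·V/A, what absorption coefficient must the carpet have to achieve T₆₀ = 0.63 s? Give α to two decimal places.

0.39

A = 0.161·V/T₆₀ = 0.161·1118/0.63 = 285.71 m² sabins.
Absorption from the other surfaces = 117·0.27 + 264·0.43 + 285·0.29 = 227.76 m², so the carpet must supply 57.95 m² over 147 m².
α = 57.95/147 = 0.394.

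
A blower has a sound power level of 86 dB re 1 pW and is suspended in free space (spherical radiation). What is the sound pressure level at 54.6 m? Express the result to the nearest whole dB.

40 dB

Free-field spherical radiation: L_p = L_w − 10·log₁₀(4π·r²), r = 54.6 m.
4π·r² = 3.746e+04 m², 10·log₁₀ of that is 45.736 dB.
L_p = 86 − 45.736 = 40.26 dB.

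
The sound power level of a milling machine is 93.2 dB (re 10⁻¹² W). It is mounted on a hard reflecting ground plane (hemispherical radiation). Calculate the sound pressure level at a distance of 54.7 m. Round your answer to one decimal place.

50.5 dB

Free-field hemispherical radiation: L_p = L_w − 10·log₁₀(2π·r²), r = 54.7 m.
2π·r² = 1.88e+04 m², 10·log₁₀ of that is 42.742 dB.
L_p = 93.2 − 42.742 = 50.46 dB.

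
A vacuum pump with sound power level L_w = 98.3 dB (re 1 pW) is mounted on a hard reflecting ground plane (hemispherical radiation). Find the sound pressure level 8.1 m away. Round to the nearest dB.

Free-field hemispherical radiation: L_p = L_w − 10·log₁₀(2π·r²), r = 8.1 m.
2π·r² = 412.2 m², 10·log₁₀ of that is 26.151 dB.
L_p = 98.3 − 26.151 = 72.15 dB.

72 dB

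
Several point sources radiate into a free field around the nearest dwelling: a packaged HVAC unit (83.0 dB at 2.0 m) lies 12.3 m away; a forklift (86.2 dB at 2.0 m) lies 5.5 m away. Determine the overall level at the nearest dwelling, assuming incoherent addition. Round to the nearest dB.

78 dB

First find each source's level at the receiver (point-source: −20·log₁₀(r/r_ref)), then combine on an intensity basis.
packaged HVAC unit: 83.0 − 20·log₁₀(12.3/2.0) = 83.0 − 15.78 = 67.22 dB.
forklift: 86.2 − 20·log₁₀(5.5/2.0) = 86.2 − 8.79 = 77.41 dB.
Σ 10^(L/10) = 6.040e+07 → L_total = 10·log₁₀(6.040e+07) = 77.81 dB.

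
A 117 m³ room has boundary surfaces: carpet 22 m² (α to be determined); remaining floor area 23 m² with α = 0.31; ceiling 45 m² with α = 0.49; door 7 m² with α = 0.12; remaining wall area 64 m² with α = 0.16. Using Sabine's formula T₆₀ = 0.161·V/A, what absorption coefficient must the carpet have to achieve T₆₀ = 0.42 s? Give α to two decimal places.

Required total absorption A = 0.161·117/0.42 = 44.85 m².
Absorption from the other surfaces = 23·0.31 + 45·0.49 + 7·0.12 + 64·0.16 = 40.26 m², so the carpet must supply 4.59 m² over 22 m².
α = 4.59/22 = 0.209.

0.21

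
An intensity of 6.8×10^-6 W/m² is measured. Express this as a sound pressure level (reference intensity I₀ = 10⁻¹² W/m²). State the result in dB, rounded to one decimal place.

L = 10·log₁₀(I/I₀) = 10·log₁₀(6.8×10^-6/10⁻¹²) = 10·log₁₀(6.8×10^6).
L = 10·(0.8325 + 6) = 68.33 dB.

68.3 dB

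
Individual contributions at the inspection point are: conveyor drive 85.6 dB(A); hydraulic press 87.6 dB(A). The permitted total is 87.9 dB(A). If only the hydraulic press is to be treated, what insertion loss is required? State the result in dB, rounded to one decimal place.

The untreated sources together contribute 10^(85.6/10) = 3.631e+08, i.e. 85.60 dB(A).
The limit corresponds to 10^(87.9/10) = 6.166e+08; subtracting the fixed part leaves 2.535e+08 for the hydraulic press, i.e. 84.04 dB(A).
Required insertion loss = 87.6 − 84.04 = 3.56 dB.

3.6 dB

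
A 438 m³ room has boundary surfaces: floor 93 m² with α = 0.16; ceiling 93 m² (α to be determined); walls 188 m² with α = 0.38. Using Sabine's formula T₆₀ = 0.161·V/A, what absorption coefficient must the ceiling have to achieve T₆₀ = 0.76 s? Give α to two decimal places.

0.07

From T₆₀ = 0.161·V/A, the target T₆₀ = 0.76 s needs A = 0.161·438/0.76 = 92.79 m².
Absorption from the other surfaces = 93·0.16 + 188·0.38 = 86.32 m², so the ceiling must supply 6.47 m² over 93 m².
α = 6.47/93 = 0.070.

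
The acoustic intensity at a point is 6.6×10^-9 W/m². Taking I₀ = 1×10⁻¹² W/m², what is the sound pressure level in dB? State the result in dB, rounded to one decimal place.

38.2 dB

I/I₀ = 6.6×10^-9/10⁻¹² = 6.6×10^3, and L = 10·log₁₀(I/I₀).
L = 10·(0.8195 + 3) = 38.20 dB.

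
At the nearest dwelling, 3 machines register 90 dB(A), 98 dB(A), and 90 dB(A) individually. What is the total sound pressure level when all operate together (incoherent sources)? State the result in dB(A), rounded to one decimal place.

For uncorrelated sources the intensities add, so convert each level to linear form, sum, and take 10·log₁₀ of the total.
Σ 10^(L/10) = 10^(90/10) + 10^(98/10) + 10^(90/10) = 8.310e+09.
L_total = 10·log₁₀(8.310e+09) = 99.20 dB(A).

99.2 dB(A)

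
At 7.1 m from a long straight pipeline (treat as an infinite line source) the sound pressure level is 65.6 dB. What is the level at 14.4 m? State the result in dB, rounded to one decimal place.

Line-source attenuation: ΔL = 10·log₁₀(r₂/r₁) = 10·log₁₀(14.4/7.1) = 3.071 dB.
L₂ = 65.6 − 10·log₁₀(14.4/7.1) = 65.6 − 3.071 = 62.53 dB.

62.5 dB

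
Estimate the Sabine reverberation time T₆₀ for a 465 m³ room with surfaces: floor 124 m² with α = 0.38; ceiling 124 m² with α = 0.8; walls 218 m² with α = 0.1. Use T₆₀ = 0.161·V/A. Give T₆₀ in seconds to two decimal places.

Total absorption A = 124·0.38 + 124·0.8 + 218·0.1 = 168.12 m² sabins.
T₆₀ = 0.161·V/A = 0.161·465/168.12 = 0.445 s.

0.45 s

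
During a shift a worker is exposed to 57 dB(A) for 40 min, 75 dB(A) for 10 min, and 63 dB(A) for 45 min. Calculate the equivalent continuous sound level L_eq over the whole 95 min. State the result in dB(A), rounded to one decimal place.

The energy average is taken in the linear domain: L_eq = 10·log₁₀[(Σ tᵢ·10^(Lᵢ/10))/T], T = 95 min.
Σ tᵢ·10^(Lᵢ/10) = 40·10^(57/10) + 10·10^(75/10) + 45·10^(63/10) = 4.261e+08.
L_eq = 10·log₁₀(4.261e+08/95) = 66.52 dB(A).

66.5 dB(A)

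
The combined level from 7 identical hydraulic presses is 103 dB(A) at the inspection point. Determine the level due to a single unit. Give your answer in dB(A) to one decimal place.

Dividing the total intensity by 7 lowers the level by 10·log₁₀ 7 = 8.451 dB: L₁ = 103 − 8.451.

94.5 dB(A)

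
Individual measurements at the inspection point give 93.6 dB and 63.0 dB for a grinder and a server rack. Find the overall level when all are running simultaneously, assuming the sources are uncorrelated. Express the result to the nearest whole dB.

For uncorrelated sources the intensities add, so convert each level to linear form, sum, and take 10·log₁₀ of the total.
Σ 10^(L/10) = 10^(93.6/10) + 10^(63.0/10) = 2.293e+09.
L_total = 10·log₁₀(2.293e+09) = 93.60 dB.

94 dB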